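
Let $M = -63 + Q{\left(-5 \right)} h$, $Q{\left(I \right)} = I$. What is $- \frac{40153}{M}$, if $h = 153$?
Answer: $\frac{40153}{828} \approx 48.494$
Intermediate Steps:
$M = -828$ ($M = -63 - 765 = -828$)
$- \frac{40153}{M} = - \frac{40153}{-828} = \left(-40153\right) \left(- \frac{1}{828}\right) = \frac{40153}{828}$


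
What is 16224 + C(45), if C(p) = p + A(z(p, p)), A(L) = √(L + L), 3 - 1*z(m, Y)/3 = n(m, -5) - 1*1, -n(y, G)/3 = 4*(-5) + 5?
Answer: 16269 + I*√246 ≈ 16269.0 + 15.684*I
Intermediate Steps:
n(y, G) = 45 (n(y, G) = -3*(4*(-5) + 5) = -3*(-20 + 5) = -3*(-15) = 45)
z(m, Y) = -123 (z(m, Y) = 9 - 3*(45 - 1*1) = 9 - 3*(45 - 1) = 9 - 3*44 = 9 - 132 = -123)
A(L) = √2*√L (A(L) = √(2*L) = √2*√L)
C(p) = p + I*√246 (C(p) = p + √2*√(-123) = p + √2*(I*√123) = p + I*√246)
16224 + C(45) = 16224 + (45 + I*√246) = 16269 + I*√246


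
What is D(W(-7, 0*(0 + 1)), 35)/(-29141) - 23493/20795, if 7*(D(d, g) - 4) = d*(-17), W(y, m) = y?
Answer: -97863744/86569585 ≈ -1.1305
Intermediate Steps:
D(d, g) = 4 - 17*d/7 (D(d, g) = 4 + (d*(-17))/7 = 4 + (-17*d)/7 = 4 - 17*d/7)
D(W(-7, 0*(0 + 1)), 35)/(-29141) - 23493/20795 = (4 - 17/7*(-7))/(-29141) - 23493/20795 = (4 + 17)*(-1/29141) - 23493*1/20795 = 21*(-1/29141) - 23493/20795 = -3/4163 - 23493/20795 = -97863744/86569585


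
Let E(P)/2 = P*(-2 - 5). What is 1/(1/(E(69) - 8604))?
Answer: -9570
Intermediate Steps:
E(P) = -14*P (E(P) = 2*(P*(-2 - 5)) = 2*(P*(-7)) = 2*(-7*P) = -14*P)
1/(1/(E(69) - 8604)) = 1/(1/(-14*69 - 8604)) = 1/(1/(-966 - 8604)) = 1/(1/(-9570)) = 1/(-1/9570) = -9570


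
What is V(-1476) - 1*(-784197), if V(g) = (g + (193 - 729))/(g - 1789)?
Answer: 2560405217/3265 ≈ 7.8420e+5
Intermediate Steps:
V(g) = (-536 + g)/(-1789 + g) (V(g) = (g - 536)/(-1789 + g) = (-536 + g)/(-1789 + g))
V(-1476) - 1*(-784197) = (-536 - 1476)/(-1789 - 1476) - 1*(-784197) = -2012/(-3265) + 784197 = -1/3265*(-2012) + 784197 = 2012/3265 + 784197 = 2560405217/3265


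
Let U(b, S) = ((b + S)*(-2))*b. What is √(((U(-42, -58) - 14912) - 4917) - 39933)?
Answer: I*√68162 ≈ 261.08*I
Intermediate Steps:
U(b, S) = b*(-2*S - 2*b) (U(b, S) = ((S + b)*(-2))*b = (-2*S - 2*b)*b = b*(-2*S - 2*b))
√(((U(-42, -58) - 14912) - 4917) - 39933) = √(((-2*(-42)*(-58 - 42) - 14912) - 4917) - 39933) = √(((-2*(-42)*(-100) - 14912) - 4917) - 39933) = √(((-8400 - 14912) - 4917) - 39933) = √((-23312 - 4917) - 39933) = √(-28229 - 39933) = √(-68162) = I*√68162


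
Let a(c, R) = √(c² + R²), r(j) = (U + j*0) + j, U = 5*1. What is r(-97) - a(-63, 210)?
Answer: -92 - 21*√109 ≈ -311.25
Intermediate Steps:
U = 5
r(j) = 5 + j (r(j) = (5 + j*0) + j = (5 + 0) + j = 5 + j)
a(c, R) = √(R² + c²)
r(-97) - a(-63, 210) = (5 - 97) - √(210² + (-63)²) = -92 - √(44100 + 3969) = -92 - √48069 = -92 - 21*√109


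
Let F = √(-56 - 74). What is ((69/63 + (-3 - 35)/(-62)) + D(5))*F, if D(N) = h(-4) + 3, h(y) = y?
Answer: 461*I*√130/651 ≈ 8.0741*I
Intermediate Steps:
F = I*√130 (F = √(-130) = I*√130 ≈ 11.402*I)
D(N) = -1 (D(N) = -4 + 3 = -1)
((69/63 + (-3 - 35)/(-62)) + D(5))*F = ((69/63 + (-3 - 35)/(-62)) - 1)*(I*√130) = ((69*(1/63) - 38*(-1/62)) - 1)*(I*√130) = ((23/21 + 19/31) - 1)*(I*√130) = (1112/651 - 1)*(I*√130) = 461*(I*√130)/651 = 461*I*√130/651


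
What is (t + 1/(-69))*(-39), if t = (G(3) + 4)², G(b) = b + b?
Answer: -89687/23 ≈ -3899.4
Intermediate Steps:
G(b) = 2*b
t = 100 (t = (2*3 + 4)² = (6 + 4)² = 10² = 100)
(t + 1/(-69))*(-39) = (100 + 1/(-69))*(-39) = (100 - 1/69)*(-39) = (6899/69)*(-39) = -89687/23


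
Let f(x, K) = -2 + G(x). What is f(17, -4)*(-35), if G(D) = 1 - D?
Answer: 630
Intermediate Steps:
f(x, K) = -1 - x (f(x, K) = -2 + (1 - x) = -1 - x)
f(17, -4)*(-35) = (-1 - 1*17)*(-35) = (-1 - 17)*(-35) = -18*(-35) = 630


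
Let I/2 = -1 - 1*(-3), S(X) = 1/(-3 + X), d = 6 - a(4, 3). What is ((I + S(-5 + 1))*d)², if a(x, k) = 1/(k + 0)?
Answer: 23409/49 ≈ 477.73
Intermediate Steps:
a(x, k) = 1/k
d = 17/3 (d = 6 - 1/3 = 6 - 1*⅓ = 6 - ⅓ = 17/3 ≈ 5.6667)
I = 4 (I = 2*(-1 - 1*(-3)) = 2*(-1 + 3) = 2*2 = 4)
((I + S(-5 + 1))*d)² = ((4 + 1/(-3 + (-5 + 1)))*(17/3))² = ((4 + 1/(-3 - 4))*(17/3))² = ((4 + 1/(-7))*(17/3))² = ((4 - ⅐)*(17/3))² = ((27/7)*(17/3))² = (153/7)² = 23409/49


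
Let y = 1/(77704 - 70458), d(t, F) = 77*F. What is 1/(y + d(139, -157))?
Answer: -7246/87596893 ≈ -8.2720e-5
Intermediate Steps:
y = 1/7246 ≈ 0.00013801
1/(y + d(139, -157)) = 1/(1/7246 + 77*(-157)) = 1/(1/7246 - 12089) = 1/(-87596893/7246) = -7246/87596893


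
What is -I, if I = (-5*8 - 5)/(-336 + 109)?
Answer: -45/227 ≈ -0.19824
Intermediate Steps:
I = 45/227 (I = (-40 - 5)/(-227) = -45*(-1/227) = 45/227 ≈ 0.19824)
-I = -1*45/227 = -45/227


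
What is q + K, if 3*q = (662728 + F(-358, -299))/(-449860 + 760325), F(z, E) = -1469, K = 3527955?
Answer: 3285920308484/931395 ≈ 3.5280e+6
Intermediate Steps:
q = 661259/931395 (q = ((662728 - 1469)/(-449860 + 760325))/3 = (661259/310465)/3 = (661259*(1/310465))/3 = (1/3)*(661259/310465) = 661259/931395 ≈ 0.70997)
q + K = 661259/931395 + 3527955 = 3285920308484/931395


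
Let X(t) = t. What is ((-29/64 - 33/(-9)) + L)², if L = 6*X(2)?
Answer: 8532241/36864 ≈ 231.45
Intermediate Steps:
L = 12 (L = 6*2 = 12)
((-29/64 - 33/(-9)) + L)² = ((-29/64 - 33/(-9)) + 12)² = ((-29*1/64 - 33*(-⅑)) + 12)² = ((-29/64 + 11/3) + 12)² = (617/192 + 12)² = (2921/192)² = 8532241/36864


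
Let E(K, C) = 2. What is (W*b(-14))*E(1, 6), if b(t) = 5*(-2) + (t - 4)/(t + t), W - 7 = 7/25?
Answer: -3406/25 ≈ -136.24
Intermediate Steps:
W = 182/25 (W = 7 + 7/25 = 182/25 ≈ 7.2800)
b(t) = -10 + (-4 + t)/(2*t) (b(t) = -10 + (-4 + t)/((2*t)) = -10 + (-4 + t)*(1/(2*t)) = -10 + (-4 + t)/(2*t))
(W*b(-14))*E(1, 6) = (182*(-19/2 - 2/(-14))/25)*2 = (182*(-19/2 - 2*(-1/14))/25)*2 = (182*(-19/2 + 1/7)/25)*2 = ((182/25)*(-131/14))*2 = -1703/25*2 = -3406/25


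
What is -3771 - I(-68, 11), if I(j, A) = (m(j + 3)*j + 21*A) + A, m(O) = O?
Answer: -8433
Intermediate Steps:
I(j, A) = 22*A + j*(3 + j) (I(j, A) = ((j + 3)*j + 21*A) + A = ((3 + j)*j + 21*A) + A = (j*(3 + j) + 21*A) + A = (21*A + j*(3 + j)) + A = 22*A + j*(3 + j))
-3771 - I(-68, 11) = -3771 - (22*11 - 68*(3 - 68)) = -3771 - (242 - 68*(-65)) = -3771 - (242 + 4420) = -3771 - 1*4662 = -3771 - 4662 = -8433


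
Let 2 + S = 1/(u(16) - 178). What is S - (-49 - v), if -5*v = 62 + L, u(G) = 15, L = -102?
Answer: 8964/163 ≈ 54.994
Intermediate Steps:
v = 8 (v = -(62 - 102)/5 = -1/5*(-40) = 8)
S = -327/163 (S = -2 + 1/(15 - 178) = -2 + 1/(-163) = -2 - 1/163 = -327/163 ≈ -2.0061)
S - (-49 - v) = -327/163 - (-49 - 1*8) = -327/163 - (-49 - 8) = -327/163 - 1*(-57) = -327/163 + 57 = 8964/163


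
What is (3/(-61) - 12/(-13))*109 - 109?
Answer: -10900/793 ≈ -13.745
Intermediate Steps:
(3/(-61) - 12/(-13))*109 - 109 = (3*(-1/61) - 12*(-1/13))*109 - 109 = (-3/61 + 12/13)*109 - 109 = (693/793)*109 - 109 = 75537/793 - 109 = -10900/793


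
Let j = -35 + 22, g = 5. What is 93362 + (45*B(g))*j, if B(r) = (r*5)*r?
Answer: 20237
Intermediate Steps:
B(r) = 5*r² (B(r) = (5*r)*r = 5*r²)
j = -13
93362 + (45*B(g))*j = 93362 + (45*(5*5²))*(-13) = 93362 + (45*(5*25))*(-13) = 93362 + (45*125)*(-13) = 93362 + 5625*(-13) = 93362 - 73125 = 20237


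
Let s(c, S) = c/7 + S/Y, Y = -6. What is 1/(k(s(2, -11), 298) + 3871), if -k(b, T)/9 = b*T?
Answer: -7/12686 ≈ -0.00055179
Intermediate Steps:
s(c, S) = -S/6 + c/7 (s(c, S) = c/7 + S/(-6) = c*(⅐) + S*(-⅙) = c/7 - S/6 = -S/6 + c/7)
k(b, T) = -9*T*b (k(b, T) = -9*b*T = -9*T*b)
1/(k(s(2, -11), 298) + 3871) = 1/(-9*298*(-⅙*(-11) + (⅐)*2) + 3871) = 1/(-9*298*(11/6 + 2/7) + 3871) = 1/(-9*298*89/42 + 3871) = 1/(-39783/7 + 3871) = 1/(-12686/7) = -7/12686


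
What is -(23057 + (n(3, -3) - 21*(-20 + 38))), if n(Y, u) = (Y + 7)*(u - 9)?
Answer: -22559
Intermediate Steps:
n(Y, u) = (-9 + u)*(7 + Y) (n(Y, u) = (7 + Y)*(-9 + u) = (-9 + u)*(7 + Y))
-(23057 + (n(3, -3) - 21*(-20 + 38))) = -(23057 + ((-63 - 9*3 + 7*(-3) + 3*(-3)) - 21*(-20 + 38))) = -(23057 + ((-63 - 27 - 21 - 9) - 21*18)) = -(23057 + (-120 - 378)) = -(23057 - 498) = -1*22559 = -22559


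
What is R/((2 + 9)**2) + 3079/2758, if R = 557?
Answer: 1908765/333718 ≈ 5.7197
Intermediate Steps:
R/((2 + 9)**2) + 3079/2758 = 557/((2 + 9)**2) + 3079/2758 = 557/(11**2) + 3079*(1/2758) = 557/121 + 3079/2758 = 1908765/333718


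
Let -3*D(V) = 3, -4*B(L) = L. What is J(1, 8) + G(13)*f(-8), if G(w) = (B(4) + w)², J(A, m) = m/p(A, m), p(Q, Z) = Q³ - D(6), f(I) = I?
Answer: -1148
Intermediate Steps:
B(L) = -L/4
D(V) = -1 (D(V) = -⅓*3 = -1)
p(Q, Z) = 1 + Q³ (p(Q, Z) = Q³ - 1*(-1) = Q³ + 1 = 1 + Q³)
J(A, m) = m/(1 + A³)
G(w) = (-1 + w)² (G(w) = (-¼*4 + w)² = (-1 + w)²)
J(1, 8) + G(13)*f(-8) = 8/(1 + 1³) + (-1 + 13)²*(-8) = 8/(1 + 1) + 12²*(-8) = 8/2 + 144*(-8) = 8*(½) - 1152 = 4 - 1152 = -1148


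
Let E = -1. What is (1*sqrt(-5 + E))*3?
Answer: 3*I*sqrt(6) ≈ 7.3485*I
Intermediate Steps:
(1*sqrt(-5 + E))*3 = (1*sqrt(-5 - 1))*3 = (1*sqrt(-6))*3 = (1*(I*sqrt(6)))*3 = (I*sqrt(6))*3 = 3*I*sqrt(6)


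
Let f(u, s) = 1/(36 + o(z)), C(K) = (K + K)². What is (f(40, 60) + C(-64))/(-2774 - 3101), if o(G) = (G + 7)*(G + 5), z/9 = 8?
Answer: -100253697/35949125 ≈ -2.7888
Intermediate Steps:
z = 72 (z = 9*8 = 72)
o(G) = (5 + G)*(7 + G) (o(G) = (7 + G)*(5 + G) = (5 + G)*(7 + G))
C(K) = 4*K² (C(K) = (2*K)² = 4*K²)
f(u, s) = 1/6119 (f(u, s) = 1/(36 + (35 + 72² + 12*72)) = 1/(36 + (35 + 5184 + 864)) = 1/(36 + 6083) = 1/6119)
(f(40, 60) + C(-64))/(-2774 - 3101) = (1/6119 + 4*(-64)²)/(-2774 - 3101) = (1/6119 + 4*4096)/(-5875) = (1/6119 + 16384)*(-1/5875) = (100253697/6119)*(-1/5875) = -100253697/35949125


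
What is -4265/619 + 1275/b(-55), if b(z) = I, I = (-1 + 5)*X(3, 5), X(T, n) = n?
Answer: 140785/2476 ≈ 56.860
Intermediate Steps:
I = 20 (I = (-1 + 5)*5 = 4*5 = 20)
b(z) = 20
-4265/619 + 1275/b(-55) = -4265/619 + 1275/20 = -4265*1/619 + 1275*(1/20) = -4265/619 + 255/4 = 140785/2476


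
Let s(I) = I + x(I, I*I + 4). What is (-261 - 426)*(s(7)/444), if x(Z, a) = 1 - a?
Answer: 10305/148 ≈ 69.628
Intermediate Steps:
s(I) = -3 + I - I**2 (s(I) = I + (1 - (I*I + 4)) = I + (1 - (I**2 + 4)) = I + (1 - (4 + I**2)) = I + (1 + (-4 - I**2)) = I + (-3 - I**2) = -3 + I - I**2)
(-261 - 426)*(s(7)/444) = (-261 - 426)*((-3 + 7 - 1*7**2)/444) = -687*(-3 + 7 - 1*49)/444 = -687*(-3 + 7 - 49)/444 = -(-30915)/444 = -687*(-15/148) = 10305/148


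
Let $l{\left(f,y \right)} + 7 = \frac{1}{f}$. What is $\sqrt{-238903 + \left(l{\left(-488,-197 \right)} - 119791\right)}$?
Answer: $\frac{i \sqrt{21355622858}}{244} \approx 598.92 i$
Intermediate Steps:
$l{\left(f,y \right)} = -7 + \frac{1}{f}$
$\sqrt{-238903 + \left(l{\left(-488,-197 \right)} - 119791\right)} = \sqrt{-238903 - \left(119798 + \frac{1}{488}\right)} = \sqrt{-238903 - \frac{58461425}{488}} = \sqrt{- \frac{175046089}{488}} = \frac{i \sqrt{21355622858}}{244}$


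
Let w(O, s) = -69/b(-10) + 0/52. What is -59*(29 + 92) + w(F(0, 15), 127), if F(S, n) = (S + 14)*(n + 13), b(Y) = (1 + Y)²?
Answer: -192776/27 ≈ -7139.9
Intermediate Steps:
F(S, n) = (13 + n)*(14 + S) (F(S, n) = (14 + S)*(13 + n) = (13 + n)*(14 + S))
w(O, s) = -23/27 (w(O, s) = -69/(1 - 10)² + 0/52 = -69/((-9)²) + 0*(1/52) = -69/81 + 0 = -69*1/81 + 0 = -23/27 + 0 = -23/27)
-59*(29 + 92) + w(F(0, 15), 127) = -59*(29 + 92) - 23/27 = -59*121 - 23/27 = -7139 - 23/27 = -192776/27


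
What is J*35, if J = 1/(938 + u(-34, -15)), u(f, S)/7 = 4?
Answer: 5/138 ≈ 0.036232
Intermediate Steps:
u(f, S) = 28 (u(f, S) = 7*4 = 28)
J = 1/966 (J = 1/(938 + 28) = 1/966 ≈ 0.0010352)
J*35 = (1/966)*35 = 5/138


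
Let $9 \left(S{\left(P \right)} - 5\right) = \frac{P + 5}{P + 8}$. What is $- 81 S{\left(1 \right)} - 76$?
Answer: $-487$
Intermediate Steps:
$S{\left(P \right)} = 5 + \frac{5 + P}{9 \left(8 + P\right)}$ ($S{\left(P \right)} = 5 + \frac{\left(P + 5\right) \frac{1}{P + 8}}{9} = 5 + \frac{\left(5 + P\right) \frac{1}{8 + P}}{9} = 5 + \frac{\frac{1}{8 + P} \left(5 + P\right)}{9} = 5 + \frac{5 + P}{9 \left(8 + P\right)}$)
$- 81 S{\left(1 \right)} - 76 = - 81 \frac{365 + 46 \cdot 1}{9 \left(8 + 1\right)} - 76 = - 81 \frac{365 + 46}{9 \cdot 9} - 76 = - 81 \cdot \frac{1}{9} \cdot \frac{1}{9} \cdot 411 - 76 = \left(-81\right) \frac{137}{27} - 76 = -411 - 76 = -487$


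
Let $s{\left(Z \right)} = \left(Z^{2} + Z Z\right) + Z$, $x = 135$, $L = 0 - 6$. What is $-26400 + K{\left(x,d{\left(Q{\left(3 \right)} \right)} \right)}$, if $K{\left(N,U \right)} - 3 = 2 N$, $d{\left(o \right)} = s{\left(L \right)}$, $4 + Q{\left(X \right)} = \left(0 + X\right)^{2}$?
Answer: $-26127$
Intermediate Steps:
$L = -6$ ($L = 0 - 6 = -6$)
$Q{\left(X \right)} = -4 + X^{2}$ ($Q{\left(X \right)} = -4 + \left(0 + X\right)^{2} = -4 + X^{2}$)
$s{\left(Z \right)} = Z + 2 Z^{2}$ ($s{\left(Z \right)} = \left(Z^{2} + Z^{2}\right) + Z = 2 Z^{2} + Z = Z + 2 Z^{2}$)
$d{\left(o \right)} = 66$ ($d{\left(o \right)} = - 6 \left(1 + 2 \left(-6\right)\right) = - 6 \left(1 - 12\right) = \left(-6\right) \left(-11\right) = 66$)
$K{\left(N,U \right)} = 3 + 2 N$
$-26400 + K{\left(x,d{\left(Q{\left(3 \right)} \right)} \right)} = -26400 + \left(3 + 2 \cdot 135\right) = -26400 + \left(3 + 270\right) = -26400 + 273 = -26127$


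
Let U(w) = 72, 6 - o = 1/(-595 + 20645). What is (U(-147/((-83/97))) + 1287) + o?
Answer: 27368249/20050 ≈ 1365.0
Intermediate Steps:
o = 120299/20050 (o = 6 - 1/(-595 + 20645) = 6 - 1/20050 = 120299/20050 ≈ 5.9999)
(U(-147/((-83/97))) + 1287) + o = (72 + 1287) + 120299/20050 = 1359 + 120299/20050 = 27368249/20050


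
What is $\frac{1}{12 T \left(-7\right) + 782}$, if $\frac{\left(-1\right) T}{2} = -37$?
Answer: $- \frac{1}{5434} \approx -0.00018403$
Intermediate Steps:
$T = 74$ ($T = \left(-2\right) \left(-37\right) = 74$)
$\frac{1}{12 T \left(-7\right) + 782} = \frac{1}{12 \cdot 74 \left(-7\right) + 782} = \frac{1}{888 \left(-7\right) + 782} = \frac{1}{-6216 + 782} = \frac{1}{-5434} = - \frac{1}{5434}$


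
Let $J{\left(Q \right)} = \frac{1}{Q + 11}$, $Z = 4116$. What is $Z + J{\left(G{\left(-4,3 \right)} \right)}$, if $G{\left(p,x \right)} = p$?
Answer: $\frac{28813}{7} \approx 4116.1$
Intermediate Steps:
$J{\left(Q \right)} = \frac{1}{11 + Q}$
$Z + J{\left(G{\left(-4,3 \right)} \right)} = 4116 + \frac{1}{11 - 4} = 4116 + \frac{1}{7} = \frac{28813}{7}$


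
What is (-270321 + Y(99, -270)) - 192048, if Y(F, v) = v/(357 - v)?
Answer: -96635211/209 ≈ -4.6237e+5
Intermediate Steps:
(-270321 + Y(99, -270)) - 192048 = (-270321 - 1*(-270)/(-357 - 270)) - 192048 = (-270321 - 1*(-270)/(-627)) - 192048 = (-270321 - 1*(-270)*(-1/627)) - 192048 = (-270321 - 90/209) - 192048 = -56497179/209 - 192048 = -96635211/209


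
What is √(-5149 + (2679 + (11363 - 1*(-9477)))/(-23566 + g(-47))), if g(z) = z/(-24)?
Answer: I*√1647134695254853/565537 ≈ 71.763*I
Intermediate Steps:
g(z) = -z/24 (g(z) = z*(-1/24) = -z/24)
√(-5149 + (2679 + (11363 - 1*(-9477)))/(-23566 + g(-47))) = √(-5149 + (2679 + (11363 - 1*(-9477)))/(-23566 - 1/24*(-47))) = √(-5149 + (2679 + (11363 + 9477))/(-23566 + 47/24)) = √(-5149 + (2679 + 20840)/(-565537/24)) = √(-5149 + 23519*(-24/565537)) = √(-5149 - 564456/565537) = √(-2912514469/565537) = I*√1647134695254853/565537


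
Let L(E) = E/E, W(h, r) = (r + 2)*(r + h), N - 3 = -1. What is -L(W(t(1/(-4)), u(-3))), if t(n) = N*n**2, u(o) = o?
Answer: -1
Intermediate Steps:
N = 2 (N = 3 - 1 = 2)
t(n) = 2*n**2
W(h, r) = (2 + r)*(h + r)
L(E) = 1
-L(W(t(1/(-4)), u(-3))) = -1*1 = -1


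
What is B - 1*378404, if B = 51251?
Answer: -327153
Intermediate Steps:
B - 1*378404 = 51251 - 1*378404 = 51251 - 378404 = -327153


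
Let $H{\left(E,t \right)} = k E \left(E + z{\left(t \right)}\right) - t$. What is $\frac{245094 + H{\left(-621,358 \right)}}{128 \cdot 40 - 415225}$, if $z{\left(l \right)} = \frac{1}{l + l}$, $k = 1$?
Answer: $- \frac{451349311}{293635180} \approx -1.5371$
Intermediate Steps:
$z{\left(l \right)} = \frac{1}{2 l}$
$H{\left(E,t \right)} = - t + E \left(E + \frac{1}{2 t}\right)$ ($H{\left(E,t \right)} = 1 E \left(E + \frac{1}{2 t}\right) - t = E \left(E + \frac{1}{2 t}\right) - t = - t + E \left(E + \frac{1}{2 t}\right)$)
$\frac{245094 + H{\left(-621,358 \right)}}{128 \cdot 40 - 415225} = \frac{245094 + \left(\left(-621\right)^{2} - 358 + \frac{1}{2} \left(-621\right) \frac{1}{358}\right)}{128 \cdot 40 - 415225} = \frac{245094 + \left(385641 - 358 + \frac{1}{2} \left(-621\right) \frac{1}{358}\right)}{5120 - 415225} = \frac{245094 - - \frac{275862007}{716}}{-410105} = \left(245094 + \frac{275862007}{716}\right) \left(- \frac{1}{410105}\right) = \frac{451349311}{716} \left(- \frac{1}{410105}\right) = - \frac{451349311}{293635180}$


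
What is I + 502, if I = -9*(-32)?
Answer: 790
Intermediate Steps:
I = 288
I + 502 = 288 + 502 = 790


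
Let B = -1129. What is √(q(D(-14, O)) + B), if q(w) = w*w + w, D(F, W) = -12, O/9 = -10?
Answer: I*√997 ≈ 31.575*I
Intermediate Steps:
O = -90 (O = 9*(-10) = -90)
q(w) = w + w² (q(w) = w² + w = w + w²)
√(q(D(-14, O)) + B) = √(-12*(1 - 12) - 1129) = √(-12*(-11) - 1129) = √(132 - 1129) = √(-997) = I*√997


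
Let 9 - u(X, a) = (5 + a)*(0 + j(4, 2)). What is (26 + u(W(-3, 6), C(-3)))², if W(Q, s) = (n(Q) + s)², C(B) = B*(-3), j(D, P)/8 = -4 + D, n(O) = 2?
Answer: 1225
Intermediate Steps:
j(D, P) = -32 + 8*D (j(D, P) = 8*(-4 + D) = -32 + 8*D)
C(B) = -3*B
W(Q, s) = (2 + s)²
u(X, a) = 9 (u(X, a) = 9 - (5 + a)*(0 + (-32 + 8*4)) = 9 - (5 + a)*(0 + (-32 + 32)) = 9 - (5 + a)*(0 + 0) = 9 - (5 + a)*0 = 9 - 1*0 = 9 + 0 = 9)
(26 + u(W(-3, 6), C(-3)))² = (26 + 9)² = 35² = 1225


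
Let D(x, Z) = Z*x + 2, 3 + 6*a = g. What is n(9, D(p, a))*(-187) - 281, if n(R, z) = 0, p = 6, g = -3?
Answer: -281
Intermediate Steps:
a = -1 (a = -1/2 + (1/6)*(-3) = -1/2 - 1/2 = -1)
D(x, Z) = 2 + Z*x
n(9, D(p, a))*(-187) - 281 = 0*(-187) - 281 = 0 - 281 = -281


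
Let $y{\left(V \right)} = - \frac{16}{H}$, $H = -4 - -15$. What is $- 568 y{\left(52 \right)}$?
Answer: $\frac{9088}{11} \approx 826.18$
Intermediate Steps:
$H = 11$ ($H = -4 + 15 = 11$)
$y{\left(V \right)} = - \frac{16}{11}$
$- 568 y{\left(52 \right)} = \left(-568\right) \left(- \frac{16}{11}\right) = \frac{9088}{11}$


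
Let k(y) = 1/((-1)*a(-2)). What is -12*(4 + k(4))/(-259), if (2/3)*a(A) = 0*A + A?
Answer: 52/259 ≈ 0.20077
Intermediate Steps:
a(A) = 3*A/2 (a(A) = 3*(0*A + A)/2 = 3*(0 + A)/2 = 3*A/2)
k(y) = ⅓ (k(y) = 1/((-1)*(((3/2)*(-2)))) = -1/(-3) = -1*(-⅓) = ⅓)
-12*(4 + k(4))/(-259) = -12*(4 + ⅓)/(-259) = -12*13/3*(-1/259) = -1*52*(-1/259) = -52*(-1/259) = 52/259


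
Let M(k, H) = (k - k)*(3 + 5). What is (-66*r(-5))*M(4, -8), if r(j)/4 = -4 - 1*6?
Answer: 0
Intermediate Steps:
r(j) = -40 (r(j) = 4*(-4 - 1*6) = 4*(-4 - 6) = 4*(-10) = -40)
M(k, H) = 0 (M(k, H) = 0*8 = 0)
(-66*r(-5))*M(4, -8) = -66*(-40)*0 = 2640*0 = 0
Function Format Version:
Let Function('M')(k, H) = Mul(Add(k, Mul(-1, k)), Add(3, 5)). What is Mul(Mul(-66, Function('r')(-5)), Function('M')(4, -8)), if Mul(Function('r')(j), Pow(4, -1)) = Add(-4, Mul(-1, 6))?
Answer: 0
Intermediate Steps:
Function('r')(j) = -40 (Function('r')(j) = Mul(4, Add(-4, Mul(-1, 6))) = Mul(4, Add(-4, -6)) = Mul(4, -10) = -40)
Function('M')(k, H) = 0 (Function('M')(k, H) = Mul(0, 8) = 0)
Mul(Mul(-66, Function('r')(-5)), Function('M')(4, -8)) = Mul(Mul(-66, -40), 0) = Mul(2640, 0) = 0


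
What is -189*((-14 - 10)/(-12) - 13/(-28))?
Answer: -1863/4 ≈ -465.75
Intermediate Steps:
-189*((-14 - 10)/(-12) - 13/(-28)) = -189*(-24*(-1/12) - 13*(-1/28)) = -189*(2 + 13/28) = -189*69/28 = -1*1863/4 = -1863/4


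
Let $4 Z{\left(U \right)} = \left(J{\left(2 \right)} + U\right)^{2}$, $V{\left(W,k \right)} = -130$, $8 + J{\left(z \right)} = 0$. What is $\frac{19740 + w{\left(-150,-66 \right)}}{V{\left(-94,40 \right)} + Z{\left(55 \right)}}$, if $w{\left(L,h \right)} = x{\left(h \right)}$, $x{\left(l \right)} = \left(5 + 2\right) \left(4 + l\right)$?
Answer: $\frac{77224}{1689} \approx 45.722$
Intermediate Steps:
$J{\left(z \right)} = -8$ ($J{\left(z \right)} = -8 + 0 = -8$)
$x{\left(l \right)} = 28 + 7 l$ ($x{\left(l \right)} = 7 \left(4 + l\right) = 28 + 7 l$)
$w{\left(L,h \right)} = 28 + 7 h$
$Z{\left(U \right)} = \frac{\left(-8 + U\right)^{2}}{4}$
$\frac{19740 + w{\left(-150,-66 \right)}}{V{\left(-94,40 \right)} + Z{\left(55 \right)}} = \frac{19740 + \left(28 + 7 \left(-66\right)\right)}{-130 + \frac{\left(-8 + 55\right)^{2}}{4}} = \frac{19740 + \left(28 - 462\right)}{-130 + \frac{47^{2}}{4}} = \frac{19740 - 434}{-130 + \frac{1}{4} \cdot 2209} = \frac{19306}{-130 + \frac{2209}{4}} = \frac{19306}{\frac{1689}{4}} = 19306 \cdot \frac{4}{1689} = \frac{77224}{1689}$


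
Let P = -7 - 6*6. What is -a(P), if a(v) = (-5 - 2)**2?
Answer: -49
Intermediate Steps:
P = -43 (P = -7 - 36 = -43)
a(v) = 49 (a(v) = (-7)**2 = 49)
-a(P) = -1*49 = -49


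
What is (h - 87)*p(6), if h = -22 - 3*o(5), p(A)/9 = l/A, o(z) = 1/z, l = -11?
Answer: 9042/5 ≈ 1808.4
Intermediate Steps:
p(A) = -99/A (p(A) = 9*(-11/A) = -99/A)
h = -113/5 (h = -22 - 3/5 = -22 - 1*⅗ = -22 - ⅗ = -113/5 ≈ -22.600)
(h - 87)*p(6) = (-113/5 - 87)*(-99/6) = -(-54252)/(5*6) = -548/5*(-33/2) = 9042/5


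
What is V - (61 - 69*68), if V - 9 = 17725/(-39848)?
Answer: 184876995/39848 ≈ 4639.6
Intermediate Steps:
V = 340907/39848 (V = 9 + 17725/(-39848) = 9 + 17725*(-1/39848) = 9 - 17725/39848 = 340907/39848 ≈ 8.5552)
V - (61 - 69*68) = 340907/39848 - (61 - 69*68) = 340907/39848 - (61 - 4692) = 340907/39848 - 1*(-4631) = 340907/39848 + 4631 = 184876995/39848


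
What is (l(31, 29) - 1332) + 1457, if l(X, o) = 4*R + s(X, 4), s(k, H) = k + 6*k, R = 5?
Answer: 362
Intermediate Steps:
s(k, H) = 7*k
l(X, o) = 20 + 7*X (l(X, o) = 4*5 + 7*X = 20 + 7*X)
(l(31, 29) - 1332) + 1457 = ((20 + 7*31) - 1332) + 1457 = ((20 + 217) - 1332) + 1457 = (237 - 1332) + 1457 = -1095 + 1457 = 362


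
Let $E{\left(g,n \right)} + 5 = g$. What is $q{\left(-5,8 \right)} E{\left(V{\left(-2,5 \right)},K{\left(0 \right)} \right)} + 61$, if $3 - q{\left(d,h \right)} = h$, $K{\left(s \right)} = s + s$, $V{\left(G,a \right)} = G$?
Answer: $96$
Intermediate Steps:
$K{\left(s \right)} = 2 s$
$q{\left(d,h \right)} = 3 - h$
$E{\left(g,n \right)} = -5 + g$
$q{\left(-5,8 \right)} E{\left(V{\left(-2,5 \right)},K{\left(0 \right)} \right)} + 61 = \left(3 - 8\right) \left(-5 - 2\right) + 61 = \left(3 - 8\right) \left(-7\right) + 61 = \left(-5\right) \left(-7\right) + 61 = 35 + 61 = 96$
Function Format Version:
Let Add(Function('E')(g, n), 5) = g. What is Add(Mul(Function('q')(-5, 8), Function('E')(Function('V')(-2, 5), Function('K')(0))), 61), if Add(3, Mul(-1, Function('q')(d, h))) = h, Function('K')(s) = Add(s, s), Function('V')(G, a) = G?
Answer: 96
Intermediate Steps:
Function('K')(s) = Mul(2, s)
Function('q')(d, h) = Add(3, Mul(-1, h))
Function('E')(g, n) = Add(-5, g)
Add(Mul(Function('q')(-5, 8), Function('E')(Function('V')(-2, 5), Function('K')(0))), 61) = Add(Mul(Add(3, Mul(-1, 8)), Add(-5, -2)), 61) = Add(Mul(Add(3, -8), -7), 61) = Add(Mul(-5, -7), 61) = Add(35, 61) = 96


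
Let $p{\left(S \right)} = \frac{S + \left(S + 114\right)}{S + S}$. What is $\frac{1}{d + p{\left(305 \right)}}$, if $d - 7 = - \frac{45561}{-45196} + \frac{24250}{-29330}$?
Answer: $\frac{40430759740}{338331174861} \approx 0.1195$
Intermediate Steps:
$p{\left(S \right)} = \frac{114 + 2 S}{2 S}$ ($p{\left(S \right)} = \frac{S + \left(114 + S\right)}{2 S} = \left(114 + 2 S\right) \frac{1}{2 S} = \frac{114 + 2 S}{2 S}$)
$d = \frac{951949189}{132559868}$ ($d = 7 + \left(- \frac{45561}{-45196} + \frac{24250}{-29330}\right) = 7 + \left(\left(-45561\right) \left(- \frac{1}{45196}\right) + 24250 \left(- \frac{1}{29330}\right)\right) = 7 + \left(\frac{45561}{45196} - \frac{2425}{2933}\right) = 7 + \frac{24030113}{132559868} = \frac{951949189}{132559868} \approx 7.1813$)
$\frac{1}{d + p{\left(305 \right)}} = \frac{1}{\frac{951949189}{132559868} + \frac{57 + 305}{305}} = \frac{1}{\frac{951949189}{132559868} + \frac{1}{305} \cdot 362} = \frac{1}{\frac{951949189}{132559868} + \frac{362}{305}} = \frac{1}{\frac{338331174861}{40430759740}} = \frac{40430759740}{338331174861}$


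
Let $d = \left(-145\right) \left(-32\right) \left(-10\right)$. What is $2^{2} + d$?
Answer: $-46396$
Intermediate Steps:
$d = -46400$ ($d = 4640 \left(-10\right) = -46400$)
$2^{2} + d = 2^{2} - 46400 = 4 - 46400 = -46396$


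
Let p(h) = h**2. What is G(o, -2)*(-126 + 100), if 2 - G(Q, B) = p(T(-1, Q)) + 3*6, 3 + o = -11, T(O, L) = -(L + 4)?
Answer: 3016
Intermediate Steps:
T(O, L) = -4 - L (T(O, L) = -(4 + L) = -4 - L)
o = -14 (o = -3 - 11 = -14)
G(Q, B) = -16 - (-4 - Q)**2 (G(Q, B) = 2 - ((-4 - Q)**2 + 3*6) = 2 - ((-4 - Q)**2 + 18) = 2 - (18 + (-4 - Q)**2) = 2 + (-18 - (-4 - Q)**2) = -16 - (-4 - Q)**2)
G(o, -2)*(-126 + 100) = (-16 - (4 - 14)**2)*(-126 + 100) = (-16 - 1*(-10)**2)*(-26) = (-16 - 1*100)*(-26) = (-16 - 100)*(-26) = -116*(-26) = 3016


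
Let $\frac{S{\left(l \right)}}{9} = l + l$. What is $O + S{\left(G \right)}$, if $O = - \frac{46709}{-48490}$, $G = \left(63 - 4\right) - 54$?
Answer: $\frac{339293}{3730} \approx 90.963$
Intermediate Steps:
$G = 5$ ($G = 59 - 54 = 5$)
$S{\left(l \right)} = 18 l$ ($S{\left(l \right)} = 9 \left(l + l\right) = 9 \cdot 2 l = 18 l$)
$O = \frac{3593}{3730}$ ($O = \left(-46709\right) \left(- \frac{1}{48490}\right) = \frac{3593}{3730} \approx 0.96327$)
$O + S{\left(G \right)} = \frac{3593}{3730} + 18 \cdot 5 = \frac{3593}{3730} + 90 = \frac{339293}{3730}$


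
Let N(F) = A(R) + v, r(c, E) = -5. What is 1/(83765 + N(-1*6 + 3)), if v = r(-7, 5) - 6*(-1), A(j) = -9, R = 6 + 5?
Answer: 1/83757 ≈ 1.1939e-5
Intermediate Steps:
R = 11
v = 1 (v = -5 - 6*(-1) = -5 + 6 = 1)
N(F) = -8 (N(F) = -9 + 1 = -8)
1/(83765 + N(-1*6 + 3)) = 1/(83765 - 8) = 1/83757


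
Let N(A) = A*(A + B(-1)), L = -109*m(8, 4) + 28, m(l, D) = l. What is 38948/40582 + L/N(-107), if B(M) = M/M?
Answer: 101874252/115070261 ≈ 0.88532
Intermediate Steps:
B(M) = 1
L = -844 (L = -109*8 + 28 = -872 + 28 = -844)
N(A) = A*(1 + A) (N(A) = A*(A + 1) = A*(1 + A))
38948/40582 + L/N(-107) = 38948/40582 - 844*(-1/(107*(1 - 107))) = 38948*(1/40582) - 844/((-107*(-106))) = 19474/20291 - 844/11342 = 19474/20291 - 844*1/11342 = 19474/20291 - 422/5671 = 101874252/115070261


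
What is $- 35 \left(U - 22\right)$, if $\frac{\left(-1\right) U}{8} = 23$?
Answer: $7210$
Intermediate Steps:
$U = -184$ ($U = \left(-8\right) 23 = -184$)
$- 35 \left(U - 22\right) = - 35 \left(-184 - 22\right) = \left(-35\right) \left(-206\right) = 7210$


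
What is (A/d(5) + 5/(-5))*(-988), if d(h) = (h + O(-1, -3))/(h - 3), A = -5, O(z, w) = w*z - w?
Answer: 20748/11 ≈ 1886.2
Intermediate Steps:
O(z, w) = -w + w*z
d(h) = (6 + h)/(-3 + h) (d(h) = (h - 3*(-1 - 1))/(h - 3) = (h - 3*(-2))/(-3 + h) = (h + 6)/(-3 + h) = (6 + h)/(-3 + h))
(A/d(5) + 5/(-5))*(-988) = (-5*(-3 + 5)/(6 + 5) + 5/(-5))*(-988) = (-5/(11/2) + 5*(-1/5))*(-988) = (-5/((1/2)*11) - 1)*(-988) = (-5/11/2 - 1)*(-988) = (-5*2/11 - 1)*(-988) = (-10/11 - 1)*(-988) = -21/11*(-988) = 20748/11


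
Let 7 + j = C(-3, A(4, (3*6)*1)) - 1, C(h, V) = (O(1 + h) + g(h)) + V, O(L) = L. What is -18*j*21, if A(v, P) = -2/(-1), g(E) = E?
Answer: 4158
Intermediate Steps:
A(v, P) = 2 (A(v, P) = -2*(-1) = 2)
C(h, V) = 1 + V + 2*h (C(h, V) = ((1 + h) + h) + V = (1 + 2*h) + V = 1 + V + 2*h)
j = -11 (j = -7 + ((1 + 2 + 2*(-3)) - 1) = -7 + ((1 + 2 - 6) - 1) = -7 + (-3 - 1) = -7 - 4 = -11)
-18*j*21 = -18*(-11)*21 = 198*21 = 4158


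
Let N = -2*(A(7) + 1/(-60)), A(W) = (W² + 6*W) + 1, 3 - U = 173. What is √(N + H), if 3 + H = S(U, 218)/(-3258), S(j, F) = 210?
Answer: I*√5514593970/5430 ≈ 13.676*I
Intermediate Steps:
U = -170 (U = 3 - 1*173 = 3 - 173 = -170)
A(W) = 1 + W² + 6*W
H = -1664/543 (H = -3 + 210/(-3258) = -3 + 210*(-1/3258) = -3 - 35/543 = -1664/543 ≈ -3.0645)
N = -5519/30 (N = -2*((1 + 7² + 6*7) + 1/(-60)) = -2*((1 + 49 + 42) - 1/60) = -2*(92 - 1/60) = -2*5519/60 = -5519/30 ≈ -183.97)
√(N + H) = √(-5519/30 - 1664/543) = √(-1015579/5430) = I*√5514593970/5430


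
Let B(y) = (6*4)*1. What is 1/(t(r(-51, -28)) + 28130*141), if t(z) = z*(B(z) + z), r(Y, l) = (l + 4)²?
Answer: 1/4311930 ≈ 2.3191e-7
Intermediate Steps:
B(y) = 24 (B(y) = 24*1 = 24)
r(Y, l) = (4 + l)²
t(z) = z*(24 + z)
1/(t(r(-51, -28)) + 28130*141) = 1/((4 - 28)²*(24 + (4 - 28)²) + 28130*141) = 1/((-24)²*(24 + (-24)²) + 3966330) = 1/(576*(24 + 576) + 3966330) = 1/(576*600 + 3966330) = 1/(345600 + 3966330) = 1/4311930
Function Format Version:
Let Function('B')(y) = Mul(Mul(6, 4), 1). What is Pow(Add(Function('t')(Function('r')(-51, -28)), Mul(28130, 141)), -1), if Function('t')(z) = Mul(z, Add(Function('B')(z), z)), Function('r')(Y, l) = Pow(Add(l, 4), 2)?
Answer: Rational(1, 4311930) ≈ 2.3191e-7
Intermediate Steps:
Function('B')(y) = 24 (Function('B')(y) = Mul(24, 1) = 24)
Function('r')(Y, l) = Pow(Add(4, l), 2)
Function('t')(z) = Mul(z, Add(24, z))
Pow(Add(Function('t')(Function('r')(-51, -28)), Mul(28130, 141)), -1) = Pow(Add(Mul(Pow(Add(4, -28), 2), Add(24, Pow(Add(4, -28), 2))), Mul(28130, 141)), -1) = Pow(Add(Mul(Pow(-24, 2), Add(24, Pow(-24, 2))), 3966330), -1) = Pow(Add(Mul(576, Add(24, 576)), 3966330), -1) = Pow(Add(Mul(576, 600), 3966330), -1) = Pow(Add(345600, 3966330), -1) = Pow(4311930, -1) = Rational(1, 4311930)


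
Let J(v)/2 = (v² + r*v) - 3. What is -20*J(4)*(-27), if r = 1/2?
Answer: 16200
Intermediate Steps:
r = ½ ≈ 0.50000
J(v) = -6 + v + 2*v² (J(v) = 2*((v² + v/2) - 3) = 2*(-3 + v² + v/2) = -6 + v + 2*v²)
-20*J(4)*(-27) = -20*(-6 + 4 + 2*4²)*(-27) = -20*(-6 + 4 + 2*16)*(-27) = -20*(-6 + 4 + 32)*(-27) = -20*30*(-27) = -600*(-27) = 16200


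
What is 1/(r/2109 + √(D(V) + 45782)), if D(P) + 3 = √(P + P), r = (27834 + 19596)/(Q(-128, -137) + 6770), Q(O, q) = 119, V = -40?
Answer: 1/(15810/4842967 + √(45779 + 4*I*√5)) ≈ 0.0046737 - 4.6e-7*I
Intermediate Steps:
r = 47430/6889 (r = (27834 + 19596)/(119 + 6770) = 47430/6889 ≈ 6.8849)
D(P) = -3 + √2*√P (D(P) = -3 + √(P + P) = -3 + √(2*P) = -3 + √2*√P)
1/(r/2109 + √(D(V) + 45782)) = 1/((47430/6889)/2109 + √((-3 + √2*√(-40)) + 45782)) = 1/((47430/6889)*(1/2109) + √((-3 + √2*(2*I*√10)) + 45782)) = 1/(15810/4842967 + √((-3 + 4*I*√5) + 45782)) = 1/(15810/4842967 + √(45779 + 4*I*√5))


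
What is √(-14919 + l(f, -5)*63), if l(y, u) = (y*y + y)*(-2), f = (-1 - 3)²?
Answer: I*√49191 ≈ 221.79*I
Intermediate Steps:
f = 16 (f = (-4)² = 16)
l(y, u) = -2*y - 2*y² (l(y, u) = (y² + y)*(-2) = (y + y²)*(-2) = -2*y - 2*y²)
√(-14919 + l(f, -5)*63) = √(-14919 - 2*16*(1 + 16)*63) = √(-14919 - 2*16*17*63) = √(-14919 - 544*63) = √(-14919 - 34272) = √(-49191) = I*√49191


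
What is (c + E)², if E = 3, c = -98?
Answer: 9025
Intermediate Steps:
(c + E)² = (-98 + 3)² = (-95)² = 9025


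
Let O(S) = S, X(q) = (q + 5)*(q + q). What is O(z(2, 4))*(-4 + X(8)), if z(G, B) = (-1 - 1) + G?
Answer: 0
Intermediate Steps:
z(G, B) = -2 + G
X(q) = 2*q*(5 + q) (X(q) = (5 + q)*(2*q) = 2*q*(5 + q))
O(z(2, 4))*(-4 + X(8)) = (-2 + 2)*(-4 + 2*8*(5 + 8)) = 0*(-4 + 2*8*13) = 0*(-4 + 208) = 0*204 = 0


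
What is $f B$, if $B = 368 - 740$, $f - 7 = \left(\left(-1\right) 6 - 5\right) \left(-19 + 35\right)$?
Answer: $62868$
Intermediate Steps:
$f = -169$ ($f = 7 + \left(\left(-1\right) 6 - 5\right) \left(-19 + 35\right) = 7 + \left(-6 - 5\right) 16 = 7 - 176 = -169$)
$B = -372$ ($B = 368 - 740 = -372$)
$f B = \left(-169\right) \left(-372\right) = 62868$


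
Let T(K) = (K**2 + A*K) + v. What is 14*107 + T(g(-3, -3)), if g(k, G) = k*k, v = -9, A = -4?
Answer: 1534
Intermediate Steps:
g(k, G) = k**2
T(K) = -9 + K**2 - 4*K (T(K) = (K**2 - 4*K) - 9 = -9 + K**2 - 4*K)
14*107 + T(g(-3, -3)) = 14*107 + (-9 + ((-3)**2)**2 - 4*(-3)**2) = 1498 + (-9 + 9**2 - 4*9) = 1498 + (-9 + 81 - 36) = 1498 + 36 = 1534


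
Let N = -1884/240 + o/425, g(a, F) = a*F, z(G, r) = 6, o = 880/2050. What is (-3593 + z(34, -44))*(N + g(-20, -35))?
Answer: -50896286297/20500 ≈ -2.4827e+6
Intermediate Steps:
o = 88/205 (o = 880*(1/2050) = 88/205 ≈ 0.42927)
g(a, F) = F*a
N = -2735373/348500 (N = -1884/240 + (88/205)/425 = -1884*1/240 + (88/205)*(1/425) = -157/20 + 88/87125 = -2735373/348500 ≈ -7.8490)
(-3593 + z(34, -44))*(N + g(-20, -35)) = (-3593 + 6)*(-2735373/348500 - 35*(-20)) = -3587*(-2735373/348500 + 700) = -3587*241214627/348500 = -50896286297/20500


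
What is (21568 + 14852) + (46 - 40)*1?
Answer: 36426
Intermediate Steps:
(21568 + 14852) + (46 - 40)*1 = 36420 + 6*1 = 36420 + 6 = 36426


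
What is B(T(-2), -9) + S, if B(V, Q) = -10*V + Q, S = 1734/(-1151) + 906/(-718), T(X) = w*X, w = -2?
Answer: -21391150/413209 ≈ -51.768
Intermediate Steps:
T(X) = -2*X
S = -1143909/413209 (S = 1734*(-1/1151) + 906*(-1/718) = -1734/1151 - 453/359 = -1143909/413209 ≈ -2.7684)
B(V, Q) = Q - 10*V
B(T(-2), -9) + S = (-9 - (-20)*(-2)) - 1143909/413209 = (-9 - 10*4) - 1143909/413209 = (-9 - 40) - 1143909/413209 = -49 - 1143909/413209 = -21391150/413209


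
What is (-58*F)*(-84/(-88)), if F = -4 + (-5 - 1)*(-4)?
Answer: -12180/11 ≈ -1107.3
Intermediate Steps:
F = 20 (F = -4 - 6*(-4) = -4 + 24 = 20)
(-58*F)*(-84/(-88)) = (-58*20)*(-84/(-88)) = -(-97440)*(-1)/88 = -1160*21/22 = -12180/11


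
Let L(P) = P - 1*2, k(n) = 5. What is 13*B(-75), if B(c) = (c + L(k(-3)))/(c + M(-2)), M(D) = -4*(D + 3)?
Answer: 936/79 ≈ 11.848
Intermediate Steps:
M(D) = -12 - 4*D (M(D) = -4*(3 + D) = -12 - 4*D)
L(P) = -2 + P (L(P) = P - 2 = -2 + P)
B(c) = (3 + c)/(-4 + c) (B(c) = (c + (-2 + 5))/(c + (-12 - 4*(-2))) = (c + 3)/(c + (-12 + 8)) = (3 + c)/(c - 4) = (3 + c)/(-4 + c))
13*B(-75) = 13*((3 - 75)/(-4 - 75)) = 13*(-72/(-79)) = 13*(-1/79*(-72)) = 13*(72/79) = 936/79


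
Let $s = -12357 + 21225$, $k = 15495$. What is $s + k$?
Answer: $24363$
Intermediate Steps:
$s = 8868$
$s + k = 8868 + 15495 = 24363$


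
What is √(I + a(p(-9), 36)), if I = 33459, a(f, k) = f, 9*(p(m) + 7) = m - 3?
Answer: 224*√6/3 ≈ 182.90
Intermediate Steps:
p(m) = -22/3 + m/9 (p(m) = -7 + (m - 3)/9 = -7 + (-3 + m)/9 = -7 + (-⅓ + m/9) = -22/3 + m/9)
√(I + a(p(-9), 36)) = √(33459 + (-22/3 + (⅑)*(-9))) = √(33459 + (-22/3 - 1)) = √(33459 - 25/3) = √(100352/3) = 224*√6/3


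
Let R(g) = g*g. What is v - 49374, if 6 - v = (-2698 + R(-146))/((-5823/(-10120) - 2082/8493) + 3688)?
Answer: -5217231644613384/105669628993 ≈ -49373.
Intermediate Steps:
R(g) = g²
v = 100617286998/105669628993 (v = 6 - (-2698 + (-146)²)/((-5823/(-10120) - 2082/8493) + 3688) = 6 - (-2698 + 21316)/((-5823*(-1/10120) - 2082*1/8493) + 3688) = 6 - 18618/((5823/10120 - 694/2831) + 3688) = 6 - 18618/(9461633/28649720 + 3688) = 6 - 18618/105669628993/28649720 = 6 - 18618*28649720/105669628993 = 6 - 1*533400486960/105669628993 = 6 - 533400486960/105669628993 = 100617286998/105669628993 ≈ 0.95219)
v - 49374 = 100617286998/105669628993 - 49374 = -5217231644613384/105669628993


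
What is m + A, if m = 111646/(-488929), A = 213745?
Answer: 104506017459/488929 ≈ 2.1374e+5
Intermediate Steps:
m = -111646/488929 (m = 111646*(-1/488929) = -111646/488929 ≈ -0.22835)
m + A = -111646/488929 + 213745 = 104506017459/488929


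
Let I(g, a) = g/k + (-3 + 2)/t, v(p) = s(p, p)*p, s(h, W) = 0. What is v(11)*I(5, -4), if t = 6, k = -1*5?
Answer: 0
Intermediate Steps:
k = -5
v(p) = 0 (v(p) = 0*p = 0)
I(g, a) = -1/6 - g/5 (I(g, a) = g/(-5) + (-3 + 2)/6 = g*(-1/5) - 1*1/6 = -g/5 - 1/6 = -1/6 - g/5)
v(11)*I(5, -4) = 0*(-1/6 - 1/5*5) = 0*(-1/6 - 1) = 0*(-7/6) = 0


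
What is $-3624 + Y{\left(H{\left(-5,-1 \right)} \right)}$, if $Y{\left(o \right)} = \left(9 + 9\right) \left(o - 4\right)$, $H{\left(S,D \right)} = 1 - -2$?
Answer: $-3642$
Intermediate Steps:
$H{\left(S,D \right)} = 3$ ($H{\left(S,D \right)} = 1 + 2 = 3$)
$Y{\left(o \right)} = -72 + 18 o$ ($Y{\left(o \right)} = 18 \left(-4 + o\right) = -72 + 18 o$)
$-3624 + Y{\left(H{\left(-5,-1 \right)} \right)} = -3624 + \left(-72 + 18 \cdot 3\right) = -3624 + \left(-72 + 54\right) = -3624 - 18 = -3642$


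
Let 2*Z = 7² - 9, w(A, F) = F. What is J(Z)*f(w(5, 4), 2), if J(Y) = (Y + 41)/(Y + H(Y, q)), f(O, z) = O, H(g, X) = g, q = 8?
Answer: 61/10 ≈ 6.1000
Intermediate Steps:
Z = 20 (Z = (7² - 9)/2 = (49 - 9)/2 = (½)*40 = 20)
J(Y) = (41 + Y)/(2*Y) (J(Y) = (Y + 41)/(Y + Y) = (41 + Y)/((2*Y)) = (41 + Y)*(1/(2*Y)) = (41 + Y)/(2*Y))
J(Z)*f(w(5, 4), 2) = ((½)*(41 + 20)/20)*4 = ((½)*(1/20)*61)*4 = (61/40)*4 = 61/10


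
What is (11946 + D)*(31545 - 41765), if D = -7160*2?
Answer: 24262280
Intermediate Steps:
D = -14320
(11946 + D)*(31545 - 41765) = (11946 - 14320)*(31545 - 41765) = -2374*(-10220) = 24262280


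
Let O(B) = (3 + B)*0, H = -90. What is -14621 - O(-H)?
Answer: -14621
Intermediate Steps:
O(B) = 0
-14621 - O(-H) = -14621 - 1*0 = -14621 + 0 = -14621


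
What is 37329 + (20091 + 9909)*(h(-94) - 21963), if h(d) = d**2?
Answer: -393772671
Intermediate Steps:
37329 + (20091 + 9909)*(h(-94) - 21963) = 37329 + (20091 + 9909)*((-94)**2 - 21963) = 37329 + 30000*(8836 - 21963) = 37329 + 30000*(-13127) = 37329 - 393810000 = -393772671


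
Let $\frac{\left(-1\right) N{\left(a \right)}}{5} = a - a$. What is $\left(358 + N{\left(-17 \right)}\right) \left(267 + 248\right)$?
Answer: $184370$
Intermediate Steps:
$N{\left(a \right)} = 0$ ($N{\left(a \right)} = - 5 \left(a - a\right) = \left(-5\right) 0 = 0$)
$\left(358 + N{\left(-17 \right)}\right) \left(267 + 248\right) = \left(358 + 0\right) \left(267 + 248\right) = 358 \cdot 515 = 184370$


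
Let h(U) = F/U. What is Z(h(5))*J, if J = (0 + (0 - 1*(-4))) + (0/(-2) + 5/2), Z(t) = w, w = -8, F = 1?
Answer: -52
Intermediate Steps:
h(U) = 1/U
Z(t) = -8
J = 13/2 (J = (0 + (0 + 4)) + (0*(-½) + 5*(½)) = (0 + 4) + (0 + 5/2) = 4 + 5/2 = 13/2 ≈ 6.5000)
Z(h(5))*J = -8*13/2 = -52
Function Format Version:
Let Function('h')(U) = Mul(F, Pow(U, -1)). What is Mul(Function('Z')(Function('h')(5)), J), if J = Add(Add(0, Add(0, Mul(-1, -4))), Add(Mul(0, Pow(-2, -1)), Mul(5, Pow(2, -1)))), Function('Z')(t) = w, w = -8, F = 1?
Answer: -52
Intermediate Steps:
Function('h')(U) = Pow(U, -1) (Function('h')(U) = Mul(1, Pow(U, -1)) = Pow(U, -1))
Function('Z')(t) = -8
J = Rational(13, 2) (J = Add(Add(0, Add(0, 4)), Add(Mul(0, Rational(-1, 2)), Mul(5, Rational(1, 2)))) = Add(Add(0, 4), Add(0, Rational(5, 2))) = Add(4, Rational(5, 2)) = Rational(13, 2) ≈ 6.5000)
Mul(Function('Z')(Function('h')(5)), J) = Mul(-8, Rational(13, 2)) = -52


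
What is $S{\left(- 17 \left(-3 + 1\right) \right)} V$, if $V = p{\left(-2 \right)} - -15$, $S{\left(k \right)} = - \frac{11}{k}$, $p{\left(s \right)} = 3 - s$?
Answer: $- \frac{110}{17} \approx -6.4706$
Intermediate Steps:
$V = 20$ ($V = \left(3 - -2\right) - -15 = \left(3 + 2\right) + 15 = 5 + 15 = 20$)
$S{\left(- 17 \left(-3 + 1\right) \right)} V = - \frac{11}{\left(-17\right) \left(-3 + 1\right)} 20 = - \frac{11}{\left(-17\right) \left(-2\right)} 20 = - \frac{11}{34} \cdot 20 = \left(-11\right) \frac{1}{34} \cdot 20 = \left(- \frac{11}{34}\right) 20 = - \frac{110}{17}$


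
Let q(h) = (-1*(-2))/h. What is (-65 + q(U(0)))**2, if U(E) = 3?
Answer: 37249/9 ≈ 4138.8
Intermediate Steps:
q(h) = 2/h
(-65 + q(U(0)))**2 = (-65 + 2/3)**2 = (-193/3)**2 = 37249/9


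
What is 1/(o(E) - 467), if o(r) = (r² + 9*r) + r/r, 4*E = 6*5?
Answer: -4/1369 ≈ -0.0029218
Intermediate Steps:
E = 15/2 (E = (6*5)/4 = (¼)*30 = 15/2 ≈ 7.5000)
o(r) = 1 + r² + 9*r (o(r) = (r² + 9*r) + 1 = 1 + r² + 9*r)
1/(o(E) - 467) = 1/((1 + (15/2)² + 9*(15/2)) - 467) = 1/((1 + 225/4 + 135/2) - 467) = 1/(499/4 - 467) = 1/(-1369/4) = -4/1369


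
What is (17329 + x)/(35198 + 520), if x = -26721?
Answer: -4696/17859 ≈ -0.26295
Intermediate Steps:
(17329 + x)/(35198 + 520) = (17329 - 26721)/(35198 + 520) = -9392/35718 = -9392*1/35718 = -4696/17859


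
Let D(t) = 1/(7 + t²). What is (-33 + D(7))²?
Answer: 3411409/3136 ≈ 1087.8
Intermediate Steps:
(-33 + D(7))² = (-33 + 1/(7 + 7²))² = (-33 + 1/(7 + 49))² = (-33 + 1/56)² = (-1847/56)² = 3411409/3136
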